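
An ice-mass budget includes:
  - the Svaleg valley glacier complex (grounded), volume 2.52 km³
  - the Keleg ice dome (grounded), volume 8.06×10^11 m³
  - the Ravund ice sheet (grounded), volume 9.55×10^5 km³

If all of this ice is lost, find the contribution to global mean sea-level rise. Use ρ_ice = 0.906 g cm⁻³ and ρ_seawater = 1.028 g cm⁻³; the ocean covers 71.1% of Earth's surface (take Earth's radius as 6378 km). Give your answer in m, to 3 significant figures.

≈ 2.32 m

Svaleg: 2.52 km³ × (906/1028) = 2.221 km³ of water.
Keleg: 8.06×10^11 m³ × (906/1028) = 7.103×10^11 m³ of water.
Ravund: 9.55×10^5 km³ × (906/1028) = 8.417×10^5 km³ of water.
Total added water ≈ 8.424×10^14 m³ over 3.63×10^14 m² → Δh = 2.32 m.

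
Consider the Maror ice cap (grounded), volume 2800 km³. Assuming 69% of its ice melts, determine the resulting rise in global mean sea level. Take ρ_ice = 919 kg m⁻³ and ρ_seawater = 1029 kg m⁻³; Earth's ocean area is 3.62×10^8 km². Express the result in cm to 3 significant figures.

≈ 0.477 cm

Maror: 0.69 × 2800 km³ × (919/1029) = 1725 km³ of water.
Spread over 3.62×10^14 m² of ocean, Δh = 1.725×10^12 / 3.62×10^14 = 4.77×10^-3 m = 0.477 cm.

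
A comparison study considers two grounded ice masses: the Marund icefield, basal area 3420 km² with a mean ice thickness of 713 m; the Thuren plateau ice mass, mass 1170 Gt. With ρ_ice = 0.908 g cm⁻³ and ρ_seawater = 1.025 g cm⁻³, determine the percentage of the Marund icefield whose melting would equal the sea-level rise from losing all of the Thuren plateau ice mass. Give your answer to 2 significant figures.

Equal sea-level rise means equal mass of meltwater, i.e. equal mass of ice lost.
Ice mass of Thuren: 1.170×10^15 kg; ice mass of Marund: 2.214×10^15 kg.
Fraction required = 1.170×10^15 / 2.214×10^15 = 0.528 → 53 %.

≈ 53 %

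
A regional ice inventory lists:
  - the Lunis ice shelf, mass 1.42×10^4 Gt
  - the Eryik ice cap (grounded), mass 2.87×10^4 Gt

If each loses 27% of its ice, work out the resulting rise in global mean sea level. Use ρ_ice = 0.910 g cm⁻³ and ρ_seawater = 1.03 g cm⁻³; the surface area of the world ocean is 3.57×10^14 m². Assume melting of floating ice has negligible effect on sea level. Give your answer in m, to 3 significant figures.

The Lunis ice shelf is floating and already displaces its own weight of water, so its melt adds essentially nothing to sea level.
Eryik: 0.27 × 2.87×10^4 Gt = 7.749×10^15 kg; dividing by ρ_w = 1.03 g cm⁻³ = 1030 kg m⁻³ gives 7.523×10^12 m³ of water.
Total added water ≈ 7.523×10^12 m³ over 3.57×10^14 m² → Δh = 0.0211 m.

≈ 0.0211 m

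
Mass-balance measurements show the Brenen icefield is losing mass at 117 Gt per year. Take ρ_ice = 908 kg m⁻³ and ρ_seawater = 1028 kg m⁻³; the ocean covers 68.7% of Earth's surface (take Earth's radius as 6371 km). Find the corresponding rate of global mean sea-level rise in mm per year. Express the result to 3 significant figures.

≈ 0.325 mm/yr

ρ_w = 1028 kg m⁻³. Annual water volume added = 117 Gt / ρ_w = 1.170×10^14 kg / 1028 kg m⁻³ = 1.138×10^11 m³.
Δh per year = 1.138×10^11 / 3.50×10^14 = 3.25×10^-4 m = 0.325 mm.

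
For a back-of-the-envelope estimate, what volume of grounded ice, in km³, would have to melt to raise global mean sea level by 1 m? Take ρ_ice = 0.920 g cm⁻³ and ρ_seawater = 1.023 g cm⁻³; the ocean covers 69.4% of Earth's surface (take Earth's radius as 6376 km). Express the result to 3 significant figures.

≈ 3.94×10^5 km³

Required water volume = Δh × A = 1 m × 3.55×10^14 m² = 3.545×10^14 m³ = 3.545×10^5 km³.
Ice volume = water volume × ρ_w/ρ_ice = 3.545×10^5 × 1023/920 = 3.94×10^5 km³.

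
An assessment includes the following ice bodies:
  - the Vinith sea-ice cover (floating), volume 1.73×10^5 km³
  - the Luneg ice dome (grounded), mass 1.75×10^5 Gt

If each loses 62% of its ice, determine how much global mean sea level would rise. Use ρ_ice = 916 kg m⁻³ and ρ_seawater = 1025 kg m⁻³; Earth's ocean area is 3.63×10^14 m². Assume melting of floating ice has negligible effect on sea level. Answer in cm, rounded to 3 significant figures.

The Vinith sea-ice cover is floating and already displaces its own weight of water, so its melt adds essentially nothing to sea level.
Luneg: 0.62 × 1.75×10^5 Gt = 1.085×10^17 kg; dividing by ρ_w = 1025 kg m⁻³ gives 1.059×10^14 m³ of water.
Total added water ≈ 1.059×10^14 m³ over 3.63×10^14 m² → Δh = 0.292 m = 29.2 cm.

≈ 29.2 cm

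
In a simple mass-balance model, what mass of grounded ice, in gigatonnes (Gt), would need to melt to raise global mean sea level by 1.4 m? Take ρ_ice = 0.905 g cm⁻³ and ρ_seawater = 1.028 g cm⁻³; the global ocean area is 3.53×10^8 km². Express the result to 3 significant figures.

Required water volume = Δh × A = 1.4 m × 3.53×10^14 m² = 4.942×10^14 m³.
ρ_w = 1.028 g cm⁻³ = 1028 kg m⁻³, so the mass of water = 4.942×10^14 m³ × 1028 kg m⁻³ = 5.080×10^17 kg = 5.08×10^5 Gt (and the same mass of ice, by conservation).

≈ 5.08×10^5 Gt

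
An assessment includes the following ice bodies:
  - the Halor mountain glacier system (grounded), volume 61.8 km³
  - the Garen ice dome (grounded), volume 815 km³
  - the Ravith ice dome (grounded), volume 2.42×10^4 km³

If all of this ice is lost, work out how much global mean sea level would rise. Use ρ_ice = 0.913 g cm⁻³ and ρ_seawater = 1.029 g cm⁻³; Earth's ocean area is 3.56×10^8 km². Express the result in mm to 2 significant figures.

≈ 62 mm

Halor: 61.8 km³ × (913/1029) = 54.83 km³ of water.
Garen: 815 km³ × (913/1029) = 723.1 km³ of water.
Ravith: 2.42×10^4 km³ × (913/1029) = 2.147×10^4 km³ of water.
Total added water ≈ 2.225×10^13 m³ over 3.56×10^14 m² → Δh = 0.0625 m = 62 mm.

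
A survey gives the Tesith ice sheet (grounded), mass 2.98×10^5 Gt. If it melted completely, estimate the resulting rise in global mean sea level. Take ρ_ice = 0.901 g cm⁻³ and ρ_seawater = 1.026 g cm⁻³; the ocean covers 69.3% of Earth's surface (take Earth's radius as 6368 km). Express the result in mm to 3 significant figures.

≈ 822 mm

Tesith: 2.98×10^5 Gt = 2.980×10^17 kg; dividing by ρ_w = 1.026 g cm⁻³ = 1026 kg m⁻³ gives 2.904×10^14 m³ of water.
Spread over 3.53×10^14 m² of ocean, Δh = 2.904×10^14 / 3.53×10^14 = 0.822 m = 822 mm.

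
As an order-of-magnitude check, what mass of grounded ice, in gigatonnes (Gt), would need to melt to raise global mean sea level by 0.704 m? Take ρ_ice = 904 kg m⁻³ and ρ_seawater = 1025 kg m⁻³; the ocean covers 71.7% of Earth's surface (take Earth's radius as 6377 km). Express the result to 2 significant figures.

≈ 2.6×10^5 Gt

Required water volume = Δh × A = 0.704 m × 3.66×10^14 m² = 2.579×10^14 m³.
ρ_w = 1025 kg m⁻³, so the mass of water = 2.579×10^14 m³ × 1025 kg m⁻³ = 2.644×10^17 kg = 2.6×10^5 Gt (and the same mass of ice, by conservation).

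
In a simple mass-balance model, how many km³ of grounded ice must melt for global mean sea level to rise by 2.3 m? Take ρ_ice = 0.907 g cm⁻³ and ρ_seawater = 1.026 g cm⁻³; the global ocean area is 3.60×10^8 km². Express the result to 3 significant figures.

≈ 9.37×10^5 km³

Required water volume = Δh × A = 2.3 m × 3.60×10^14 m² = 8.280×10^14 m³ = 8.280×10^5 km³.
Ice volume = water volume × ρ_w/ρ_ice = 8.280×10^5 × 1026/907 = 9.37×10^5 km³.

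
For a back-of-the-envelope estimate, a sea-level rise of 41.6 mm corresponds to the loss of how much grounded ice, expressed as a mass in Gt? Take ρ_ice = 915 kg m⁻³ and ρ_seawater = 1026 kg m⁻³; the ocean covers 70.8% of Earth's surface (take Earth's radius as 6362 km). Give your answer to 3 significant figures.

≈ 1.54×10^4 Gt

Required water volume = Δh × A = 0.0416 m × 3.60×10^14 m² = 1.498×10^13 m³.
ρ_w = 1026 kg m⁻³, so the mass of water = 1.498×10^13 m³ × 1026 kg m⁻³ = 1.537×10^16 kg = 1.54×10^4 Gt (and the same mass of ice, by conservation).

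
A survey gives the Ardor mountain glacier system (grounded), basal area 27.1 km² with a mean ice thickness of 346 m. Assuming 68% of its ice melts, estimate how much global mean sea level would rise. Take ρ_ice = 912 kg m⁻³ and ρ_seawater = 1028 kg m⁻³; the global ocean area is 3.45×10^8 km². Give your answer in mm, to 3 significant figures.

Ardor: ice volume = 27.1 km² × 346 m = 9.377 km³; 0.68 × 9.377 × (912/1028) = 5.657 km³ of water.
Spread over 3.45×10^14 m² of ocean, Δh = 5.657×10^9 / 3.45×10^14 = 1.64×10^-5 m = 0.0164 mm.

≈ 0.0164 mm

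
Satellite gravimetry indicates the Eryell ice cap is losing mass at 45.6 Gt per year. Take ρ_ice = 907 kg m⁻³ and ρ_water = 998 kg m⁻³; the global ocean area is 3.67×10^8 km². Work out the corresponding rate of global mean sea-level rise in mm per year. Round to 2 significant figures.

≈ 0.12 mm/yr

ρ_w = 998 kg m⁻³. Annual water volume added = 45.6 Gt / ρ_w = 4.560×10^13 kg / 998 kg m⁻³ = 4.569×10^10 m³.
Δh per year = 4.569×10^10 / 3.67×10^14 = 1.24×10^-4 m = 0.12 mm.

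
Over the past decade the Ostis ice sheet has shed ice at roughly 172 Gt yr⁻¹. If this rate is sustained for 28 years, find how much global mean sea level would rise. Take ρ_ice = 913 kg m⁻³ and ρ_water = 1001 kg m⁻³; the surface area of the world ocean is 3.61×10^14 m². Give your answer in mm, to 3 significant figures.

Total mass lost = 172 Gt/yr × 28 yr = 4816 Gt = 4.816×10^15 kg.
ρ_w = 1001 kg m⁻³, so water volume = 4.816×10^15 / 1001 = 4.811×10^12 m³.
Δh = 4.811×10^12 / 3.61×10^14 = 0.0133 m = 13.3 mm.

≈ 13.3 mm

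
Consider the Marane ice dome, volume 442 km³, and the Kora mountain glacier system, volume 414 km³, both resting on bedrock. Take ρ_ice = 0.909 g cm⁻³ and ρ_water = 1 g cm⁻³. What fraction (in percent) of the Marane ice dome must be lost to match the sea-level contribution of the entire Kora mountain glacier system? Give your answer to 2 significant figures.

Equal sea-level rise means equal mass of meltwater, i.e. equal mass of ice lost.
Ice mass of Kora: 3.763×10^14 kg; ice mass of Marane: 4.018×10^14 kg.
Fraction required = 3.763×10^14 / 4.018×10^14 = 0.937 → 94 %.

≈ 94 %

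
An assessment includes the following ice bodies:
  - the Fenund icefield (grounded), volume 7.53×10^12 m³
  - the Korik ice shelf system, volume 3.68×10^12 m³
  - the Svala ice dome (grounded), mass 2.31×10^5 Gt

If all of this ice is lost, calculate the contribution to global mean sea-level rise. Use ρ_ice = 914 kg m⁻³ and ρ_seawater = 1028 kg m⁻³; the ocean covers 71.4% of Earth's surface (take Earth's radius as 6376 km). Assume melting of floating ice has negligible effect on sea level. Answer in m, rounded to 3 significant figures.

≈ 0.634 m

Fenund: 7.53×10^12 m³ × (914/1028) = 6.695×10^12 m³ of water.
The Korik ice shelf system is floating and already displaces its own weight of water, so its melt adds essentially nothing to sea level.
Svala: 2.31×10^5 Gt = 2.310×10^17 kg; dividing by ρ_w = 1028 kg m⁻³ gives 2.247×10^14 m³ of water.
Total added water ≈ 2.314×10^14 m³ over 3.65×10^14 m² → Δh = 0.634 m.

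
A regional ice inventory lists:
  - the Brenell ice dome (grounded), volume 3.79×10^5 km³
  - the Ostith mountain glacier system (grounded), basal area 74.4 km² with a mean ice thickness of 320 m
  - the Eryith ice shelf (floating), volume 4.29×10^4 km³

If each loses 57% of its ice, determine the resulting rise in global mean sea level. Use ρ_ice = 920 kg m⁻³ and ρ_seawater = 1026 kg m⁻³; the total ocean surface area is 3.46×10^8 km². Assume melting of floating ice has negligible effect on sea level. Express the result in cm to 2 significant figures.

≈ 56 cm

Brenell: 0.57 × 3.79×10^5 km³ × (920/1026) = 1.937×10^5 km³ of water.
Ostith: ice volume = 74.4 km² × 320 m = 23.81 km³; 0.57 × 23.81 × (920/1026) = 12.17 km³ of water.
The Eryith ice shelf is floating and already displaces its own weight of water, so its melt adds essentially nothing to sea level.
Total added water ≈ 1.937×10^14 m³ over 3.46×10^14 m² → Δh = 0.560 m = 56 cm.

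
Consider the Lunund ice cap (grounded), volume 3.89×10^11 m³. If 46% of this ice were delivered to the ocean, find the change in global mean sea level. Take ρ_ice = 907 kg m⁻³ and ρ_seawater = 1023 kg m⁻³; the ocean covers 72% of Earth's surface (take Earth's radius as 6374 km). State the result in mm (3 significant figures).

Lunund: 0.46 × 3.89×10^11 m³ × (907/1023) = 1.586×10^11 m³ of water.
Spread over 3.68×10^14 m² of ocean, Δh = 1.586×10^11 / 3.68×10^14 = 4.32×10^-4 m = 0.432 mm.

≈ 0.432 mm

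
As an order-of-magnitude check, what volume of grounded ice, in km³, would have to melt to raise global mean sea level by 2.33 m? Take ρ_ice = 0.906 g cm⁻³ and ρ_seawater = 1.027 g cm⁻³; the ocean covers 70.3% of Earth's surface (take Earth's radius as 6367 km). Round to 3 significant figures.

≈ 9.46×10^5 km³

Required water volume = Δh × A = 2.33 m × 3.58×10^14 m² = 8.344×10^14 m³ = 8.344×10^5 km³.
Ice volume = water volume × ρ_w/ρ_ice = 8.344×10^5 × 1027/906 = 9.46×10^5 km³.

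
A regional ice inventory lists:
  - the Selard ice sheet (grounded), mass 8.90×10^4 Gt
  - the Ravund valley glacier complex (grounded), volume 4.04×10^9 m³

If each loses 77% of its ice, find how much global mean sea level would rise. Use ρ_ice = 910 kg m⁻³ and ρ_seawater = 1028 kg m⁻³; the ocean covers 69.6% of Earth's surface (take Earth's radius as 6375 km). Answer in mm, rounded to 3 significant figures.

≈ 188 mm

Selard: 0.77 × 8.90×10^4 Gt = 6.853×10^16 kg; dividing by ρ_w = 1028 kg m⁻³ gives 6.666×10^13 m³ of water.
Ravund: 0.77 × 4.04×10^9 m³ × (910/1028) = 2.754×10^9 m³ of water.
Total added water ≈ 6.667×10^13 m³ over 3.55×10^14 m² → Δh = 0.188 m = 188 mm.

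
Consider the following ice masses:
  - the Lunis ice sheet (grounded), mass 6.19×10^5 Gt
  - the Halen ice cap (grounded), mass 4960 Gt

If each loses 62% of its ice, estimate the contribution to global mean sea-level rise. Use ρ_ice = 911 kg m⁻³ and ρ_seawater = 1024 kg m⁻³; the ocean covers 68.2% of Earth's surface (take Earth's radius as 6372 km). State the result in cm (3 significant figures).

Lunis: 0.62 × 6.19×10^5 Gt = 3.838×10^17 kg; dividing by ρ_w = 1024 kg m⁻³ gives 3.748×10^14 m³ of water.
Halen: 0.62 × 4960 Gt = 3.075×10^15 kg; dividing by ρ_w = 1024 kg m⁻³ gives 3.003×10^12 m³ of water.
Total added water ≈ 3.778×10^14 m³ over 3.48×10^14 m² → Δh = 1.09 m = 109 cm.

≈ 109 cm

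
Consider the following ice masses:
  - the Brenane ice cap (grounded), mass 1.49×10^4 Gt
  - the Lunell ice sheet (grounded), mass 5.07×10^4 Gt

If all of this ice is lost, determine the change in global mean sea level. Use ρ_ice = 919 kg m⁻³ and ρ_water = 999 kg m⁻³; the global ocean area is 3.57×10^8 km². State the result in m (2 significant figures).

Brenane: 1.49×10^4 Gt = 1.490×10^16 kg; dividing by ρ_w = 999 kg m⁻³ gives 1.491×10^13 m³ of water.
Lunell: 5.07×10^4 Gt = 5.070×10^16 kg; dividing by ρ_w = 999 kg m⁻³ gives 5.075×10^13 m³ of water.
Total added water ≈ 6.567×10^13 m³ over 3.57×10^14 m² → Δh = 0.184 m.

≈ 0.18 m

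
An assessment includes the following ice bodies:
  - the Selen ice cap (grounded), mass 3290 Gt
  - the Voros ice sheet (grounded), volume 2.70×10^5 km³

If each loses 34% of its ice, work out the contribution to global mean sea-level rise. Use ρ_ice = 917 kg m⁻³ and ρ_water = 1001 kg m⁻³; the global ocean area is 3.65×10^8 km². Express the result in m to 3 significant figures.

≈ 0.233 m

Selen: 0.34 × 3290 Gt = 1.119×10^15 kg; dividing by ρ_w = 1001 kg m⁻³ gives 1.117×10^12 m³ of water.
Voros: 0.34 × 2.70×10^5 km³ × (917/1001) = 8.410×10^4 km³ of water.
Total added water ≈ 8.521×10^13 m³ over 3.65×10^14 m² → Δh = 0.233 m.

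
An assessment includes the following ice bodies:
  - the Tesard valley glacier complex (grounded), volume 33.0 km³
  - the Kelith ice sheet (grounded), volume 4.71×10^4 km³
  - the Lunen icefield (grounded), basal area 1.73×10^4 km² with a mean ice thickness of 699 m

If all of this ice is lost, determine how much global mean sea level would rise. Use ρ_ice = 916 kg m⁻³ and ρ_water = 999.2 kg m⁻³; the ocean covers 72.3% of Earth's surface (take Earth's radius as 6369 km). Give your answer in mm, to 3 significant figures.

Tesard: 33.0 km³ × (916/999.2) = 30.25 km³ of water.
Kelith: 4.71×10^4 km³ × (916/999.2) = 4.318×10^4 km³ of water.
Lunen: ice volume = 1.73×10^4 km² × 699 m = 1.209×10^4 km³; 1.209×10^4 × (916/999.2) = 1.109×10^4 km³ of water.
Total added water ≈ 5.429×10^13 m³ over 3.69×10^14 m² → Δh = 0.147 m = 147 mm.

≈ 147 mm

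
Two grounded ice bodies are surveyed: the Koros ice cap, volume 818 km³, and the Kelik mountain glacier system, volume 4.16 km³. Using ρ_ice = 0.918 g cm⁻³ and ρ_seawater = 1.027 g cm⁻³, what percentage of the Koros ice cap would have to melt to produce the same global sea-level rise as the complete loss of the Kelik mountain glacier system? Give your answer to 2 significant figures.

≈ 0.51 %

Equal sea-level rise means equal mass of meltwater, i.e. equal mass of ice lost.
Ice mass of Kelik: 3.819×10^12 kg; ice mass of Koros: 7.509×10^14 kg.
Fraction required = 3.819×10^12 / 7.509×10^14 = 5.09×10^-3 → 0.51 %.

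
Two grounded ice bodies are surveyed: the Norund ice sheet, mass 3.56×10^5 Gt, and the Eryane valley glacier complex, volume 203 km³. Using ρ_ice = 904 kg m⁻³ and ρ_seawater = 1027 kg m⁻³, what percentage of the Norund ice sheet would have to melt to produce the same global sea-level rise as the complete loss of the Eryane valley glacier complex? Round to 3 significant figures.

≈ 0.0515 %

Equal sea-level rise means equal mass of meltwater, i.e. equal mass of ice lost.
Ice mass of Eryane: 1.835×10^14 kg; ice mass of Norund: 3.560×10^17 kg.
Fraction required = 1.835×10^14 / 3.560×10^17 = 5.15×10^-4 → 0.0515 %.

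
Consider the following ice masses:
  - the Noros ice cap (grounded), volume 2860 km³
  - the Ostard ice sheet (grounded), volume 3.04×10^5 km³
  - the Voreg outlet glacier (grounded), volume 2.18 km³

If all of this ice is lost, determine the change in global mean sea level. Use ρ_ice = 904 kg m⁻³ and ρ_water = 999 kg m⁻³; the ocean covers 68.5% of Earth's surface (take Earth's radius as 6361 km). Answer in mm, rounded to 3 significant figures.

Noros: 2860 km³ × (904/999) = 2588 km³ of water.
Ostard: 3.04×10^5 km³ × (904/999) = 2.751×10^5 km³ of water.
Voreg: 2.18 km³ × (904/999) = 1.973 km³ of water.
Total added water ≈ 2.777×10^14 m³ over 3.48×10^14 m² → Δh = 0.797 m = 797 mm.

≈ 797 mm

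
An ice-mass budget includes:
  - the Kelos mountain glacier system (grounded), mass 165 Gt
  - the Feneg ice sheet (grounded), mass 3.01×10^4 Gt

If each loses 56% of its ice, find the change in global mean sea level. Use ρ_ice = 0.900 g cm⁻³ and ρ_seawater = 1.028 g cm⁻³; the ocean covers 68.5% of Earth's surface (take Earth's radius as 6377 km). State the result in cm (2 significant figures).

≈ 4.7 cm

Kelos: 0.56 × 165 Gt = 9.240×10^13 kg; dividing by ρ_w = 1.028 g cm⁻³ = 1028 kg m⁻³ gives 8.988×10^10 m³ of water.
Feneg: 0.56 × 3.01×10^4 Gt = 1.686×10^16 kg; dividing by ρ_w = 1028 kg m⁻³ gives 1.640×10^13 m³ of water.
Total added water ≈ 1.649×10^13 m³ over 3.50×10^14 m² → Δh = 0.0471 m = 4.7 cm.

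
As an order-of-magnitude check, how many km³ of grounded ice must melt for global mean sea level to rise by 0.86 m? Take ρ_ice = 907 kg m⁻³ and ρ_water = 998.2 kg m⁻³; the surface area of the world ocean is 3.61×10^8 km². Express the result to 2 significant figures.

≈ 3.4×10^5 km³

Required water volume = Δh × A = 0.86 m × 3.61×10^14 m² = 3.105×10^14 m³ = 3.105×10^5 km³.
Ice volume = water volume × ρ_w/ρ_ice = 3.105×10^5 × 998.2/907 = 3.4×10^5 km³.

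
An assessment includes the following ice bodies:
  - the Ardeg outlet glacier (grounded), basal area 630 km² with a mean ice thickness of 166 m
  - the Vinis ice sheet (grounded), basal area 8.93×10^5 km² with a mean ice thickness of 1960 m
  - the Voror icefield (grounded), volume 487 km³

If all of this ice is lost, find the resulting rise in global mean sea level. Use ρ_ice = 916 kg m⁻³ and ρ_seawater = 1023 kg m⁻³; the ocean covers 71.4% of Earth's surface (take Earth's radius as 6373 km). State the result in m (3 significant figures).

Ardeg: ice volume = 630 km² × 166 m = 104.6 km³; 104.6 × (916/1023) = 93.64 km³ of water.
Vinis: ice volume = 8.93×10^5 km² × 1960 m = 1.750×10^6 km³; 1.750×10^6 × (916/1023) = 1.567×10^6 km³ of water.
Voror: 487 km³ × (916/1023) = 436.1 km³ of water.
Total added water ≈ 1.568×10^15 m³ over 3.64×10^14 m² → Δh = 4.30 m.

≈ 4.30 m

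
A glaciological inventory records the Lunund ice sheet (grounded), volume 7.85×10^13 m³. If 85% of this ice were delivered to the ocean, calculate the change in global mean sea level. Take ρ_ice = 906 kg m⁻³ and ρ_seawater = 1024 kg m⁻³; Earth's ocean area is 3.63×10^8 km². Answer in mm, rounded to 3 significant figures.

Lunund: 0.85 × 7.85×10^13 m³ × (906/1024) = 5.904×10^13 m³ of water.
Spread over 3.63×10^14 m² of ocean, Δh = 5.904×10^13 / 3.63×10^14 = 0.163 m = 163 mm.

≈ 163 mm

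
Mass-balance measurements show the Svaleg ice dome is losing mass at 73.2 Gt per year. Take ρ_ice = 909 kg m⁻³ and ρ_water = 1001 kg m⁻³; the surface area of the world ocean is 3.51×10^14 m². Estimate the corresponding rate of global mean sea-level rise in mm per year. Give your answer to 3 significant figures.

≈ 0.208 mm/yr

ρ_w = 1001 kg m⁻³. Annual water volume added = 73.2 Gt / ρ_w = 7.320×10^13 kg / 1001 kg m⁻³ = 7.313×10^10 m³.
Δh per year = 7.313×10^10 / 3.51×10^14 = 2.08×10^-4 m = 0.208 mm.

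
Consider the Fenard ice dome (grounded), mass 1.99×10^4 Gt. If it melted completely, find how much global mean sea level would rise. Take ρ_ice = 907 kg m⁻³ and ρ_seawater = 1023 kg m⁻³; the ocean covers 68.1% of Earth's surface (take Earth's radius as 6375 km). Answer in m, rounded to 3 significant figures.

Fenard: 1.99×10^4 Gt = 1.990×10^16 kg; dividing by ρ_w = 1023 kg m⁻³ gives 1.945×10^13 m³ of water.
Spread over 3.48×10^14 m² of ocean, Δh = 1.945×10^13 / 3.48×10^14 = 0.0559 m.

≈ 0.0559 m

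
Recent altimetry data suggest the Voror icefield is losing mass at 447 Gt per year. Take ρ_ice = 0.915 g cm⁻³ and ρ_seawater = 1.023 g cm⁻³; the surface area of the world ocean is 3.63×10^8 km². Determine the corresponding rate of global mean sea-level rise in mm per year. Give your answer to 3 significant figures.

≈ 1.20 mm/yr

ρ_w = 1.023 g cm⁻³ = 1023 kg m⁻³. Annual water volume added = 447 Gt / ρ_w = 4.470×10^14 kg / 1023 kg m⁻³ = 4.370×10^11 m³.
Δh per year = 4.370×10^11 / 3.63×10^14 = 1.20×10^-3 m = 1.20 mm.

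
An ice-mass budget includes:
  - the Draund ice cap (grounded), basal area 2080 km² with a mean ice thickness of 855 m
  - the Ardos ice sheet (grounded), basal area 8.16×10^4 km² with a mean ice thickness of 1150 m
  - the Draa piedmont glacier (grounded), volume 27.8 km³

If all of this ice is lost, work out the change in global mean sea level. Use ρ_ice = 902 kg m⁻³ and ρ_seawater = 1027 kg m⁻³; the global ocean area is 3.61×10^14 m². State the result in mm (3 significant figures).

Draund: ice volume = 2080 km² × 855 m = 1778 km³; 1778 × (902/1027) = 1562 km³ of water.
Ardos: ice volume = 8.16×10^4 km² × 1150 m = 9.384×10^4 km³; 9.384×10^4 × (902/1027) = 8.242×10^4 km³ of water.
Draa: 27.8 km³ × (902/1027) = 24.42 km³ of water.
Total added water ≈ 8.400×10^13 m³ over 3.61×10^14 m² → Δh = 0.233 m = 233 mm.

≈ 233 mm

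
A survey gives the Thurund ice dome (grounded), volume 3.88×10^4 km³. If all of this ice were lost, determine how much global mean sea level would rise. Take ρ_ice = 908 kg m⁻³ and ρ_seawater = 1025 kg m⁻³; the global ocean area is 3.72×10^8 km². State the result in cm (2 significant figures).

≈ 9.2 cm

Thurund: 3.88×10^4 km³ × (908/1025) = 3.437×10^4 km³ of water.
Spread over 3.72×10^14 m² of ocean, Δh = 3.437×10^13 / 3.72×10^14 = 0.0924 m = 9.2 cm.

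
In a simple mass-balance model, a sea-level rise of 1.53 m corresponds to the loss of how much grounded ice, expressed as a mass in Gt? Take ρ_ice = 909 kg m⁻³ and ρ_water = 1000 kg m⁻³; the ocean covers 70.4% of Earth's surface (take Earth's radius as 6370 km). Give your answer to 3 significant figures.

Required water volume = Δh × A = 1.53 m × 3.59×10^14 m² = 5.492×10^14 m³.
ρ_w = 1000 kg m⁻³, so the mass of water = 5.492×10^14 m³ × 1000 kg m⁻³ = 5.492×10^17 kg = 5.49×10^5 Gt (and the same mass of ice, by conservation).

≈ 5.49×10^5 Gt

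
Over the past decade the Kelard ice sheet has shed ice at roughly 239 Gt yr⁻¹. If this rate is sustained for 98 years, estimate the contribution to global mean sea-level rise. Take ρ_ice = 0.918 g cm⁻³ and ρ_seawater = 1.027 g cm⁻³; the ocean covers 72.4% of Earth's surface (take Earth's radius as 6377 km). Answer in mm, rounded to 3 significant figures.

Total mass lost = 239 Gt/yr × 98 yr = 2.342×10^4 Gt = 2.342×10^16 kg.
ρ_w = 1.027 g cm⁻³ = 1027 kg m⁻³, so water volume = 2.342×10^16 / 1027 = 2.281×10^13 m³.
Δh = 2.281×10^13 / 3.70×10^14 = 0.0616 m = 61.6 mm.

≈ 61.6 mm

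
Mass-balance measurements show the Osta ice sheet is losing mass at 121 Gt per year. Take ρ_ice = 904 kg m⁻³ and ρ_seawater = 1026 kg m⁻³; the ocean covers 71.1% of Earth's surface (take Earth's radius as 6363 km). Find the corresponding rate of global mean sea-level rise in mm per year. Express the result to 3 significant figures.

ρ_w = 1026 kg m⁻³. Annual water volume added = 121 Gt / ρ_w = 1.210×10^14 kg / 1026 kg m⁻³ = 1.179×10^11 m³.
Δh per year = 1.179×10^11 / 3.62×10^14 = 3.26×10^-4 m = 0.326 mm.

≈ 0.326 mm/yr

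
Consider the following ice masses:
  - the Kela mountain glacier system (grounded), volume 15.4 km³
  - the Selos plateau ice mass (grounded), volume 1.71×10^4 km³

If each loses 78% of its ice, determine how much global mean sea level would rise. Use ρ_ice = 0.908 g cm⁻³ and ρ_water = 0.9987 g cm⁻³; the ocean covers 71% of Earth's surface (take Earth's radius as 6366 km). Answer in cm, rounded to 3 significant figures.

≈ 3.36 cm

Kela: 0.78 × 15.4 km³ × (908/998.7) = 10.92 km³ of water.
Selos: 0.78 × 1.71×10^4 km³ × (908/998.7) = 1.213×10^4 km³ of water.
Total added water ≈ 1.214×10^13 m³ over 3.62×10^14 m² → Δh = 0.0336 m = 3.36 cm.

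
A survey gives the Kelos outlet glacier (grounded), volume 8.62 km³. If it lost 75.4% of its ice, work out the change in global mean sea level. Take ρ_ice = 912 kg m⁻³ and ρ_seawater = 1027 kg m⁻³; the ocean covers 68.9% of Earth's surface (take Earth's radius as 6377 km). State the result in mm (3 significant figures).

≈ 0.0164 mm

Kelos: 0.754 × 8.62 km³ × (912/1027) = 5.772 km³ of water.
Spread over 3.52×10^14 m² of ocean, Δh = 5.772×10^9 / 3.52×10^14 = 1.64×10^-5 m = 0.0164 mm.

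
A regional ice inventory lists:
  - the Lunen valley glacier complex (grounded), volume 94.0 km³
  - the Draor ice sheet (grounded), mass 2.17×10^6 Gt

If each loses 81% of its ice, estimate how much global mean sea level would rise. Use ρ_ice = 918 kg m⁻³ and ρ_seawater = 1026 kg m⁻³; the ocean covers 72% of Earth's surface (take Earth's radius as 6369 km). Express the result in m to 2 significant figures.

Lunen: 0.81 × 94.0 km³ × (918/1026) = 68.13 km³ of water.
Draor: 0.81 × 2.17×10^6 Gt = 1.758×10^18 kg; dividing by ρ_w = 1026 kg m⁻³ gives 1.713×10^15 m³ of water.
Total added water ≈ 1.713×10^15 m³ over 3.67×10^14 m² → Δh = 4.67 m.

≈ 4.7 m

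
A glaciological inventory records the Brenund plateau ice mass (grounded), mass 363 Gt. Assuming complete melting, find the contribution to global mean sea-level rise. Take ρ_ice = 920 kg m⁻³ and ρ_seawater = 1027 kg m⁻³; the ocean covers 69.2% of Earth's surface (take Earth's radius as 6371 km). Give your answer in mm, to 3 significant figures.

≈ 1.00 mm

Brenund: 363 Gt = 3.630×10^14 kg; dividing by ρ_w = 1027 kg m⁻³ gives 3.535×10^11 m³ of water.
Spread over 3.53×10^14 m² of ocean, Δh = 3.535×10^11 / 3.53×10^14 = 1.00×10^-3 m = 1.00 mm.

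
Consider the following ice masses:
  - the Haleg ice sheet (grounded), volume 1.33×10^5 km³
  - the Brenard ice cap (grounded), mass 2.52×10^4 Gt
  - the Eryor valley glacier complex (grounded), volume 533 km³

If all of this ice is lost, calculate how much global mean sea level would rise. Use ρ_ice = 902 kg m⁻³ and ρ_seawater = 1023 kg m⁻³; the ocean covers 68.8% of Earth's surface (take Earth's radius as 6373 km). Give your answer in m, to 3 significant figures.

Haleg: 1.33×10^5 km³ × (902/1023) = 1.173×10^5 km³ of water.
Brenard: 2.52×10^4 Gt = 2.520×10^16 kg; dividing by ρ_w = 1023 kg m⁻³ gives 2.463×10^13 m³ of water.
Eryor: 533 km³ × (902/1023) = 470.0 km³ of water.
Total added water ≈ 1.424×10^14 m³ over 3.51×10^14 m² → Δh = 0.405 m.

≈ 0.405 m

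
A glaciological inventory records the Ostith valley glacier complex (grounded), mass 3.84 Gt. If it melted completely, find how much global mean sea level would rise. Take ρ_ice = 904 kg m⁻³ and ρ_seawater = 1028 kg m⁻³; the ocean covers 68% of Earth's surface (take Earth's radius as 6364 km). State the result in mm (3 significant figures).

≈ 0.0108 mm

Ostith: 3.84 Gt = 3.840×10^12 kg; dividing by ρ_w = 1028 kg m⁻³ gives 3.735×10^9 m³ of water.
Spread over 3.46×10^14 m² of ocean, Δh = 3.735×10^9 / 3.46×10^14 = 1.08×10^-5 m = 0.0108 mm.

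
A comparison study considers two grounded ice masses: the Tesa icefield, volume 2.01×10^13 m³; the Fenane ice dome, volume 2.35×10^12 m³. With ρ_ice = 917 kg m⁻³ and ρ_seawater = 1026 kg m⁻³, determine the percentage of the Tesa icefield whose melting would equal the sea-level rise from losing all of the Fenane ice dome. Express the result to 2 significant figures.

Equal sea-level rise means equal mass of meltwater, i.e. equal mass of ice lost.
Ice mass of Fenane: 2.155×10^15 kg; ice mass of Tesa: 1.843×10^16 kg.
Fraction required = 2.155×10^15 / 1.843×10^16 = 0.117 → 12 %.

≈ 12 %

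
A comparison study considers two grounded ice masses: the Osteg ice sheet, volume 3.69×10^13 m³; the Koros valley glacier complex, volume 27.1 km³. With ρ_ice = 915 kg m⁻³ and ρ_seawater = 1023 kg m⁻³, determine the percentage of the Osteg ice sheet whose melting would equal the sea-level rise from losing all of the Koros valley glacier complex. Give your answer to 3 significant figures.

≈ 0.0734 %

Equal sea-level rise means equal mass of meltwater, i.e. equal mass of ice lost.
Ice mass of Koros: 2.480×10^13 kg; ice mass of Osteg: 3.376×10^16 kg.
Fraction required = 2.480×10^13 / 3.376×10^16 = 7.34×10^-4 → 0.0734 %.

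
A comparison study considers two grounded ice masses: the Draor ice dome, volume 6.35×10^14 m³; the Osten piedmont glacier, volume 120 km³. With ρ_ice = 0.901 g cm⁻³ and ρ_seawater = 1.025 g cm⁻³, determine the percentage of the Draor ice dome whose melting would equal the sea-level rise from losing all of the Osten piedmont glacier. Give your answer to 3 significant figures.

Equal sea-level rise means equal mass of meltwater, i.e. equal mass of ice lost.
Ice mass of Osten: 1.081×10^14 kg; ice mass of Draor: 5.721×10^17 kg.
Fraction required = 1.081×10^14 / 5.721×10^17 = 1.89×10^-4 → 0.0189 %.

≈ 0.0189 %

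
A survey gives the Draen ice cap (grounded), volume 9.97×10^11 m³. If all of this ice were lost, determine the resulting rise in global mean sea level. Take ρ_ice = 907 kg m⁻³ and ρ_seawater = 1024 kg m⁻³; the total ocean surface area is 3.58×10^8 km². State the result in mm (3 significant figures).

≈ 2.47 mm

Draen: 9.97×10^11 m³ × (907/1024) = 8.831×10^11 m³ of water.
Spread over 3.58×10^14 m² of ocean, Δh = 8.831×10^11 / 3.58×10^14 = 2.47×10^-3 m = 2.47 mm.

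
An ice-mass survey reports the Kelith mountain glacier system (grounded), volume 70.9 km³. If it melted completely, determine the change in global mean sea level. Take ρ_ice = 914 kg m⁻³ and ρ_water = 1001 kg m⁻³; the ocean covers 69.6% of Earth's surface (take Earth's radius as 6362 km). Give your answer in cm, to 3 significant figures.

Kelith: 70.9 km³ × (914/1001) = 64.74 km³ of water.
Spread over 3.54×10^14 m² of ocean, Δh = 6.474×10^10 / 3.54×10^14 = 1.83×10^-4 m = 0.0183 cm.

≈ 0.0183 cm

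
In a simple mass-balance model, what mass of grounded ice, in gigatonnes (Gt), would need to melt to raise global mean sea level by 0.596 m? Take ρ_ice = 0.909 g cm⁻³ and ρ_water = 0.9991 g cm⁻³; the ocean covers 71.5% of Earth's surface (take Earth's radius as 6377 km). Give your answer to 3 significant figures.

≈ 2.18×10^5 Gt

Required water volume = Δh × A = 0.596 m × 3.65×10^14 m² = 2.178×10^14 m³.
ρ_w = 0.9991 g cm⁻³ = 999.1 kg m⁻³, so the mass of water = 2.178×10^14 m³ × 999.1 kg m⁻³ = 2.176×10^17 kg = 2.18×10^5 Gt (and the same mass of ice, by conservation).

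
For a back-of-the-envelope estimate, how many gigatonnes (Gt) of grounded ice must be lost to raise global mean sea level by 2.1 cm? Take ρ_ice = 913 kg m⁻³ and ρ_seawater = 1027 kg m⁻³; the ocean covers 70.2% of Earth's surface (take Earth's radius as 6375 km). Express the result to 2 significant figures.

Required water volume = Δh × A = 0.021 m × 3.59×10^14 m² = 7.529×10^12 m³.
ρ_w = 1027 kg m⁻³, so the mass of water = 7.529×10^12 m³ × 1027 kg m⁻³ = 7.732×10^15 kg = 7700 Gt (and the same mass of ice, by conservation).

≈ 7700 Gt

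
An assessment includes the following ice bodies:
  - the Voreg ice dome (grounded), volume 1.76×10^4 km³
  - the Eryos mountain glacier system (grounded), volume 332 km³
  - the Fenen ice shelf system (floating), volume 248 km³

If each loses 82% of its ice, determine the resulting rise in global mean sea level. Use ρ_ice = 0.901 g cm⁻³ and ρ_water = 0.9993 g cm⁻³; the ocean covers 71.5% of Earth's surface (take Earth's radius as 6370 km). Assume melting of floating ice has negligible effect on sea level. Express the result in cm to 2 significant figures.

Voreg: 0.82 × 1.76×10^4 km³ × (901/999.3) = 1.301×10^4 km³ of water.
Eryos: 0.82 × 332 km³ × (901/999.3) = 245.5 km³ of water.
The Fenen ice shelf system is floating and already displaces its own weight of water, so its melt adds essentially nothing to sea level.
Total added water ≈ 1.326×10^13 m³ over 3.65×10^14 m² → Δh = 0.0364 m = 3.6 cm.

≈ 3.6 cm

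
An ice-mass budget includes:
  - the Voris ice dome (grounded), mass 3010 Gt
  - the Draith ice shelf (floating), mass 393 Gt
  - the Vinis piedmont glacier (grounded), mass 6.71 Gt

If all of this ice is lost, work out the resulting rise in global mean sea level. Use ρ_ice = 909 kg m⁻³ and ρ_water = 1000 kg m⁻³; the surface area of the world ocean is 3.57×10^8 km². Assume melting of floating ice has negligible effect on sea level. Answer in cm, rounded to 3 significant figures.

≈ 0.845 cm

Voris: 3010 Gt = 3.010×10^15 kg; dividing by ρ_w = 1000 kg m⁻³ gives 3.010×10^12 m³ of water.
The Draith ice shelf is floating and already displaces its own weight of water, so its melt adds essentially nothing to sea level.
Vinis: 6.71 Gt = 6.710×10^12 kg; dividing by ρ_w = 1000 kg m⁻³ gives 6.710×10^9 m³ of water.
Total added water ≈ 3.017×10^12 m³ over 3.57×10^14 m² → Δh = 8.45×10^-3 m = 0.845 cm.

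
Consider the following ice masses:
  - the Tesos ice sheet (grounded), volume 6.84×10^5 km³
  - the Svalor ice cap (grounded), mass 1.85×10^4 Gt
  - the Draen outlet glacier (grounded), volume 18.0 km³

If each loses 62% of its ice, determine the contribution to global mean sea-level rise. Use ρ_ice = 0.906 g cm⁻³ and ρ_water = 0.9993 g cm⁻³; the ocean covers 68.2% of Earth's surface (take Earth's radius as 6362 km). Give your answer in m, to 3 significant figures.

≈ 1.14 m

Tesos: 0.62 × 6.84×10^5 km³ × (906/999.3) = 3.845×10^5 km³ of water.
Svalor: 0.62 × 1.85×10^4 Gt = 1.147×10^16 kg; dividing by ρ_w = 0.9993 g cm⁻³ = 999.3 kg m⁻³ gives 1.148×10^13 m³ of water.
Draen: 0.62 × 18.0 km³ × (906/999.3) = 10.12 km³ of water.
Total added water ≈ 3.960×10^14 m³ over 3.47×10^14 m² → Δh = 1.14 m.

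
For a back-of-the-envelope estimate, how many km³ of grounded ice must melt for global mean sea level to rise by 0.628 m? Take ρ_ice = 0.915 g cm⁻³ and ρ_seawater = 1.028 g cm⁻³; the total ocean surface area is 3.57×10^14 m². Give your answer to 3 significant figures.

≈ 2.52×10^5 km³

Required water volume = Δh × A = 0.628 m × 3.57×10^14 m² = 2.242×10^14 m³ = 2.242×10^5 km³.
Ice volume = water volume × ρ_w/ρ_ice = 2.242×10^5 × 1028/915 = 2.52×10^5 km³.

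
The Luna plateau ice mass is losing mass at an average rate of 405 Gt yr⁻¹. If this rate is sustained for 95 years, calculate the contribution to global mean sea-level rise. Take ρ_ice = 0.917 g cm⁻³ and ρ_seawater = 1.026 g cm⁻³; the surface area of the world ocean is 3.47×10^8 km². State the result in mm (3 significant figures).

≈ 108 mm

Total mass lost = 405 Gt/yr × 95 yr = 3.848×10^4 Gt = 3.848×10^16 kg.
ρ_w = 1.026 g cm⁻³ = 1026 kg m⁻³, so water volume = 3.848×10^16 / 1026 = 3.750×10^13 m³.
Δh = 3.750×10^13 / 3.47×10^14 = 0.108 m = 108 mm.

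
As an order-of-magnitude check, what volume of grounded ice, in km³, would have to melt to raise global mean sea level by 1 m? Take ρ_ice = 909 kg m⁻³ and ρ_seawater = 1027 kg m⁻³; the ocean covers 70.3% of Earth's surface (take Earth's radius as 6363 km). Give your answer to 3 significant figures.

Required water volume = Δh × A = 1 m × 3.58×10^14 m² = 3.577×10^14 m³ = 3.577×10^5 km³.
Ice volume = water volume × ρ_w/ρ_ice = 3.577×10^5 × 1027/909 = 4.04×10^5 km³.

≈ 4.04×10^5 km³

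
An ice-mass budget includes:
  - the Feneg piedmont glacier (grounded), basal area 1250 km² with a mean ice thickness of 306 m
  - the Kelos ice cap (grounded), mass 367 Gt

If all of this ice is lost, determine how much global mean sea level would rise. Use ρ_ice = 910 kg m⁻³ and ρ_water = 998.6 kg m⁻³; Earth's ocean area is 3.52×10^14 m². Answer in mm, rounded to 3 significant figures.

Feneg: ice volume = 1250 km² × 306 m = 382.5 km³; 382.5 × (910/998.6) = 348.6 km³ of water.
Kelos: 367 Gt = 3.670×10^14 kg; dividing by ρ_w = 998.6 kg m⁻³ gives 3.675×10^11 m³ of water.
Total added water ≈ 7.161×10^11 m³ over 3.52×10^14 m² → Δh = 2.03×10^-3 m = 2.03 mm.

≈ 2.03 mm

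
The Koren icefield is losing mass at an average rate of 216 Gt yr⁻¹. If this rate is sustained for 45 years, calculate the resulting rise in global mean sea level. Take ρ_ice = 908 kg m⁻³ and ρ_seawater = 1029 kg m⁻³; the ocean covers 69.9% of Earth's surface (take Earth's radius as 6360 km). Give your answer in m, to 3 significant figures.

Total mass lost = 216 Gt/yr × 45 yr = 9720 Gt = 9.720×10^15 kg.
ρ_w = 1029 kg m⁻³, so water volume = 9.720×10^15 / 1029 = 9.446×10^12 m³.
Δh = 9.446×10^12 / 3.55×10^14 = 0.0266 m.

≈ 0.0266 m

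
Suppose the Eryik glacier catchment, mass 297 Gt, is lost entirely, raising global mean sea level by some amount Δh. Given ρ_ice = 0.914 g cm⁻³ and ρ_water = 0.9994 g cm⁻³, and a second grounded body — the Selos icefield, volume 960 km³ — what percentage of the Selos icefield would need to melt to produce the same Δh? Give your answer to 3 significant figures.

Equal sea-level rise means equal mass of meltwater, i.e. equal mass of ice lost.
Ice mass of Eryik: 2.970×10^14 kg; ice mass of Selos: 8.774×10^14 kg.
Fraction required = 2.970×10^14 / 8.774×10^14 = 0.338 → 33.8 %.

≈ 33.8 %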